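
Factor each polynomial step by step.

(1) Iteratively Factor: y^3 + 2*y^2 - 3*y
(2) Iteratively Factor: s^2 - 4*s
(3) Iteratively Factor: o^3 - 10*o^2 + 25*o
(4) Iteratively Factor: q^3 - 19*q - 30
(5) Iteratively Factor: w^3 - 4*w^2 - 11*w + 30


(1) = (y)*(y^2 + 2*y - 3) = y*(y - 1)*(y + 3)
(2) = (s)*(s - 4)
(3) = (o)*(o^2 - 10*o + 25) = o*(o - 5)*(o - 5)
(4) = (q + 3)*(q^2 - 3*q - 10) = (q + 2)*(q + 3)*(q - 5)
(5) = (w - 5)*(w^2 + w - 6) = (w - 5)*(w - 2)*(w + 3)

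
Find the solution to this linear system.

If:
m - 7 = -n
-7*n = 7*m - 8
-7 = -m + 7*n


Then:
No Solution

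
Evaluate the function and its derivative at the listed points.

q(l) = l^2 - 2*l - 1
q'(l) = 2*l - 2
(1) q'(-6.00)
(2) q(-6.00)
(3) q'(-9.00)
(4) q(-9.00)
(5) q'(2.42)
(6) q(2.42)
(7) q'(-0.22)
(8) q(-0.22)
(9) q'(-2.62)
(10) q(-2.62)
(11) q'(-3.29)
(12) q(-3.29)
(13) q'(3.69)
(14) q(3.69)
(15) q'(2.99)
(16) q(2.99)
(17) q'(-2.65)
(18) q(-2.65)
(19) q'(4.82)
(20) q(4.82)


(1) = -14.00
(2) = 47.00
(3) = -20.00
(4) = 98.00
(5) = 2.84
(6) = 0.02
(7) = -2.44
(8) = -0.51
(9) = -7.24
(10) = 11.10
(11) = -8.58
(12) = 16.40
(13) = 5.38
(14) = 5.24
(15) = 3.98
(16) = 1.96
(17) = -7.30
(18) = 11.32
(19) = 7.64
(20) = 12.59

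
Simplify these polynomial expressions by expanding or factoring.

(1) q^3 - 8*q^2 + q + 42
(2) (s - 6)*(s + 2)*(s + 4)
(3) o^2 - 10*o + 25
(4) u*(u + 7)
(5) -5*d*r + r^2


(1) = (q - 7)*(q - 3)*(q + 2)
(2) = s^3 - 28*s - 48
(3) = (o - 5)^2
(4) = u^2 + 7*u
(5) = r*(-5*d + r)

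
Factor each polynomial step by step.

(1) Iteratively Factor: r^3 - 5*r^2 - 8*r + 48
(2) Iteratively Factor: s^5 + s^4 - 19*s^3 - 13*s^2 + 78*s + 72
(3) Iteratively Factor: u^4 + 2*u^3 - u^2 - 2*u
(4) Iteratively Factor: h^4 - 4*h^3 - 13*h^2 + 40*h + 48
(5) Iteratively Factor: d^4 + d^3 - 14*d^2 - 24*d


(1) = (r + 3)*(r^2 - 8*r + 16) = (r - 4)*(r + 3)*(r - 4)
(2) = (s + 4)*(s^4 - 3*s^3 - 7*s^2 + 15*s + 18) = (s + 1)*(s + 4)*(s^3 - 4*s^2 - 3*s + 18) = (s + 1)*(s + 2)*(s + 4)*(s^2 - 6*s + 9) = (s - 3)*(s + 1)*(s + 2)*(s + 4)*(s - 3)
(3) = (u + 1)*(u^3 + u^2 - 2*u) = (u - 1)*(u + 1)*(u^2 + 2*u) = u*(u - 1)*(u + 1)*(u + 2)
(4) = (h + 1)*(h^3 - 5*h^2 - 8*h + 48) = (h + 1)*(h + 3)*(h^2 - 8*h + 16) = (h - 4)*(h + 1)*(h + 3)*(h - 4)
(5) = (d + 2)*(d^3 - d^2 - 12*d) = (d - 4)*(d + 2)*(d^2 + 3*d) = (d - 4)*(d + 2)*(d + 3)*(d)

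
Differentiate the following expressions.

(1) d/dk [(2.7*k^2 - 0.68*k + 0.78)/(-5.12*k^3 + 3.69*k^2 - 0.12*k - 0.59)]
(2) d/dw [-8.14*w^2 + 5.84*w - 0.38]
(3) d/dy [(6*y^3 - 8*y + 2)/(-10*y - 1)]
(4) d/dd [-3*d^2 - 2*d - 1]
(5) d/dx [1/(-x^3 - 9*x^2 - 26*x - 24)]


(1) = (13.824*k^4 - 6.9632*k^3 + 14.166*k^2 - 8.9424*k + 0.4948)/(26.2144*k^6 - 37.7856*k^5 + 14.8449*k^4 + 5.156*k^3 - 4.3398*k^2 + 0.1416*k + 0.3481)
(2) = 5.84 - 16.28*w
(3) = 2*(-60*y^3 - 9*y^2 + 14)/(100*y^2 + 20*y + 1)
(4) = -6*d - 2
(5) = (3*x^2 + 18*x + 26)/(x^3 + 9*x^2 + 26*x + 24)^2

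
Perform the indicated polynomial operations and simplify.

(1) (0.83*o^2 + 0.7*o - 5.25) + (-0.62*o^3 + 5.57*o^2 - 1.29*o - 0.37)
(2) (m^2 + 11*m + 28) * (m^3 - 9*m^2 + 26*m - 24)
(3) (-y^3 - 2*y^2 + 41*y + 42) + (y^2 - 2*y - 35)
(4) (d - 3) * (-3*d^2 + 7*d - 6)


(1) = -0.62*o^3 + 6.4*o^2 - 0.59*o - 5.62
(2) = m^5 + 2*m^4 - 45*m^3 + 10*m^2 + 464*m - 672
(3) = -y^3 - y^2 + 39*y + 7
(4) = -3*d^3 + 16*d^2 - 27*d + 18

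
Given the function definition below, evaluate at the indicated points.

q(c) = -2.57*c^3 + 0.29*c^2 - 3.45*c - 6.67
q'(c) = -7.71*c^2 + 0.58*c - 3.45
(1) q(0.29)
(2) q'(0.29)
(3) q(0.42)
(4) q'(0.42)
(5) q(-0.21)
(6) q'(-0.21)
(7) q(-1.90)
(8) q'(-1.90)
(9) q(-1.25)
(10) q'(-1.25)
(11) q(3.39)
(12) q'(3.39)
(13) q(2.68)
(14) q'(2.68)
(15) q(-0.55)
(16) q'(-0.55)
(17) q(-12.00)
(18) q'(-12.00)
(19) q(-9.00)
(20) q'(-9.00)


(1) = -7.71
(2) = -3.93
(3) = -8.26
(4) = -4.57
(5) = -5.91
(6) = -3.91
(7) = 18.56
(8) = -32.39
(9) = 3.12
(10) = -16.22
(11) = -115.16
(12) = -90.09
(13) = -63.30
(14) = -57.27
(15) = -4.26
(16) = -6.10
(17) = 4517.45
(18) = -1120.65
(19) = 1921.40
(20) = -633.18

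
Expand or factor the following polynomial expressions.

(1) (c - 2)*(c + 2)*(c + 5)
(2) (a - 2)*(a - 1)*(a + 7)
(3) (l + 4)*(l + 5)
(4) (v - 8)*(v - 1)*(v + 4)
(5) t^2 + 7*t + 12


(1) = c^3 + 5*c^2 - 4*c - 20
(2) = a^3 + 4*a^2 - 19*a + 14
(3) = l^2 + 9*l + 20
(4) = v^3 - 5*v^2 - 28*v + 32
(5) = (t + 3)*(t + 4)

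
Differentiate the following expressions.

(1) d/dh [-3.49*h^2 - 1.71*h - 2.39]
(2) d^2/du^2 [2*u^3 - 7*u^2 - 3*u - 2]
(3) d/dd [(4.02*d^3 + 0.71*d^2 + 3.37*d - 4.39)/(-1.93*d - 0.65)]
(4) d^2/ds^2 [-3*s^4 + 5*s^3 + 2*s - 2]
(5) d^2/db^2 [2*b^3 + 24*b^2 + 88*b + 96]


(1) = -6.98*h - 1.71
(2) = 12*u - 14
(3) = (-15.5172*d^3 - 9.2093*d^2 - 0.923*d - 10.6632)/(3.7249*d^2 + 2.509*d + 0.4225)
(4) = 6*s*(5 - 6*s)
(5) = 12*b + 48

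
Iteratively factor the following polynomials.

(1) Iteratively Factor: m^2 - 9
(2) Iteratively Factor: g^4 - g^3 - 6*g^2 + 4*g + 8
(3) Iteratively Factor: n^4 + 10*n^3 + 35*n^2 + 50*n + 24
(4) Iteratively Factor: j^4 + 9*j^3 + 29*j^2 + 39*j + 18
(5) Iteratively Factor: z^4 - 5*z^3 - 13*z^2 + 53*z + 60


(1) = (m + 3)*(m - 3)
(2) = (g + 1)*(g^3 - 2*g^2 - 4*g + 8) = (g + 1)*(g + 2)*(g^2 - 4*g + 4) = (g - 2)*(g + 1)*(g + 2)*(g - 2)
(3) = (n + 4)*(n^3 + 6*n^2 + 11*n + 6) = (n + 3)*(n + 4)*(n^2 + 3*n + 2) = (n + 2)*(n + 3)*(n + 4)*(n + 1)
(4) = (j + 1)*(j^3 + 8*j^2 + 21*j + 18) = (j + 1)*(j + 2)*(j^2 + 6*j + 9) = (j + 1)*(j + 2)*(j + 3)*(j + 3)
(5) = (z + 3)*(z^3 - 8*z^2 + 11*z + 20) = (z - 4)*(z + 3)*(z^2 - 4*z - 5) = (z - 5)*(z - 4)*(z + 3)*(z + 1)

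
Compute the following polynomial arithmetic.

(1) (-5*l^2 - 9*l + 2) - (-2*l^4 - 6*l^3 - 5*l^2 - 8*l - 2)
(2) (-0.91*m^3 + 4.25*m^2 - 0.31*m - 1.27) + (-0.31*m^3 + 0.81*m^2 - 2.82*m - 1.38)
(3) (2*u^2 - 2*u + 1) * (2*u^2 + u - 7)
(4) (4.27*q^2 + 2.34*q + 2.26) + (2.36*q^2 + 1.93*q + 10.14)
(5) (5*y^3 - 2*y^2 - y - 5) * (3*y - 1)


(1) = 2*l^4 + 6*l^3 - l + 4
(2) = -1.22*m^3 + 5.06*m^2 - 3.13*m - 2.65
(3) = 4*u^4 - 2*u^3 - 14*u^2 + 15*u - 7
(4) = 6.63*q^2 + 4.27*q + 12.4
(5) = 15*y^4 - 11*y^3 - y^2 - 14*y + 5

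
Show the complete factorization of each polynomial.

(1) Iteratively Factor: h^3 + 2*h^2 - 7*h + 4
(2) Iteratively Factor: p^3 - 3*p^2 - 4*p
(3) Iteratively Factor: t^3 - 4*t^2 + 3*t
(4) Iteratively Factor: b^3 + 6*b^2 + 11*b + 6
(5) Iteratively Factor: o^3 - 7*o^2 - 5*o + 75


(1) = (h - 1)*(h^2 + 3*h - 4) = (h - 1)*(h + 4)*(h - 1)
(2) = (p + 1)*(p^2 - 4*p) = (p - 4)*(p + 1)*(p)
(3) = (t)*(t^2 - 4*t + 3) = t*(t - 3)*(t - 1)
(4) = (b + 2)*(b^2 + 4*b + 3) = (b + 2)*(b + 3)*(b + 1)
(5) = (o - 5)*(o^2 - 2*o - 15) = (o - 5)*(o + 3)*(o - 5)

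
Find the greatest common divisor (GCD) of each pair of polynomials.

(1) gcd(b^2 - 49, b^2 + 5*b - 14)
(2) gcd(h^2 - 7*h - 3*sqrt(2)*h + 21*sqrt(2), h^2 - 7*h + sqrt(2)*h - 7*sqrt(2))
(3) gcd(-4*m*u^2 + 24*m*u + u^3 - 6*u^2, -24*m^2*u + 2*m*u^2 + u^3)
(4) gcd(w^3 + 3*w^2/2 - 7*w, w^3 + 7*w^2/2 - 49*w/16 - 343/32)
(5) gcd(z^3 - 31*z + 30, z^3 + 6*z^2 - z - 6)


(1) = gcd((b - 7)*(b + 7), (b - 2)*(b + 7)) = b + 7
(2) = h - 7
(3) = -4*m*u + u^2
(4) = gcd(w*(w - 2)*(w + 7/2), (w - 7/4)*(w + 7/4)*(w + 7/2)) = w + 7/2
(5) = z^2 + 5*z - 6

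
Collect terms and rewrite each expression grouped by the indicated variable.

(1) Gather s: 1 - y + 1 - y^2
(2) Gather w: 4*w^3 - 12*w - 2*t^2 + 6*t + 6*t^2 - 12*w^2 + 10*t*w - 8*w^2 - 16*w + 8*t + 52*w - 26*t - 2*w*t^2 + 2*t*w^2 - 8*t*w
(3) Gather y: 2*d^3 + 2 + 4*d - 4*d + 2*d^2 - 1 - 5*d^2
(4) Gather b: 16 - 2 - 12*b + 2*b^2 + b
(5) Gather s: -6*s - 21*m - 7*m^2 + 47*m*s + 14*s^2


(1) = -y^2 - y + 2
(2) = 4*t^2 - 12*t + 4*w^3 + w^2*(2*t - 20) + w*(-2*t^2 + 2*t + 24)
(3) = 2*d^3 - 3*d^2 + 1
(4) = 2*b^2 - 11*b + 14
(5) = -7*m^2 - 21*m + 14*s^2 + s*(47*m - 6)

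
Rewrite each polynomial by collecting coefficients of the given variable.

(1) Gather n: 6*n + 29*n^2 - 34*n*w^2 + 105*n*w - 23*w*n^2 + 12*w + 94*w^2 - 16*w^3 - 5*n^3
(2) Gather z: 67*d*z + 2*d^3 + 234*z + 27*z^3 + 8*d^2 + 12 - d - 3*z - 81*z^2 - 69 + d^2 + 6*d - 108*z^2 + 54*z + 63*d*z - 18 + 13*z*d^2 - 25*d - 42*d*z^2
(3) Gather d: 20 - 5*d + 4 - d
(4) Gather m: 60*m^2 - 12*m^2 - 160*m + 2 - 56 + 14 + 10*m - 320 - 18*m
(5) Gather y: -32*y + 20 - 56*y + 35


(1) = -5*n^3 + n^2*(29 - 23*w) + n*(-34*w^2 + 105*w + 6) - 16*w^3 + 94*w^2 + 12*w
(2) = 2*d^3 + 9*d^2 - 20*d + 27*z^3 + z^2*(-42*d - 189) + z*(13*d^2 + 130*d + 285) - 75
(3) = 24 - 6*d
(4) = 48*m^2 - 168*m - 360
(5) = 55 - 88*y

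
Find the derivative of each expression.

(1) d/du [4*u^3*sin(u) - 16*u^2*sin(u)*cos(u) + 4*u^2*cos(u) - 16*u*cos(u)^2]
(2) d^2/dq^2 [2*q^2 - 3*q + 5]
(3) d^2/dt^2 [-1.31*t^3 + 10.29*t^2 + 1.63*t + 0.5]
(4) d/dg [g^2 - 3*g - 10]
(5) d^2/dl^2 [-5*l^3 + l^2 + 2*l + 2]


(1) = 4*u^3*cos(u) + 8*u^2*sin(u) - 32*u^2*cos(u)^2 + 16*u^2 + 8*u*cos(u) - 16*cos(u)^2
(2) = 4
(3) = 20.58 - 7.86*t
(4) = 2*g - 3
(5) = 2 - 30*l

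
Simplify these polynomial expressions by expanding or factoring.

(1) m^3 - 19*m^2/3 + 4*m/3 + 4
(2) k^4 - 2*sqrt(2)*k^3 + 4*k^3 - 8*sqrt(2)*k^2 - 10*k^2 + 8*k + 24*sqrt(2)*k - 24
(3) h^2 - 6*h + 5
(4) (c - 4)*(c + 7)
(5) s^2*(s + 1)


(1) = (m - 6)*(m - 1)*(m + 2/3)
(2) = (k - 2)*(k + 6)*(k - sqrt(2))^2
(3) = (h - 5)*(h - 1)
(4) = c^2 + 3*c - 28
(5) = s^3 + s^2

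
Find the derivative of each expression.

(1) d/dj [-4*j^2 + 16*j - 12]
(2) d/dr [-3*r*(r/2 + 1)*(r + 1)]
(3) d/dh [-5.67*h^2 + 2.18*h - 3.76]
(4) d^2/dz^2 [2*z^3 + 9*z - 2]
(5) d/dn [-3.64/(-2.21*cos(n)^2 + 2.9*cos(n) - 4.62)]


(1) = 16 - 8*j
(2) = -9*r^2/2 - 9*r - 3
(3) = 2.18 - 11.34*h
(4) = 12*z
(5) = (16.0888*cos(n) - 10.556)*sin(n)/(2.21*cos(n)^2 - 2.9*cos(n) + 4.62)^2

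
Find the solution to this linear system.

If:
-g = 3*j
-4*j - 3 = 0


Then:
g = 9/4
j = -3/4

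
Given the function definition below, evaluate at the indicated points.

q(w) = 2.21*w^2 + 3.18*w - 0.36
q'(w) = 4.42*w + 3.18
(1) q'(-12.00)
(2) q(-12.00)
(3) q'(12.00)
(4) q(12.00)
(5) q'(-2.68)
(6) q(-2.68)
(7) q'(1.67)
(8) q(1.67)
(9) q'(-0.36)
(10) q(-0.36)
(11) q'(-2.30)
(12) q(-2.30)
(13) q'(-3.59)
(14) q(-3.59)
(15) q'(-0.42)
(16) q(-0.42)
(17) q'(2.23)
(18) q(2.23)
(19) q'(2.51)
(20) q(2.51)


(1) = -49.86
(2) = 279.72
(3) = 56.22
(4) = 356.04
(5) = -8.67
(6) = 6.99
(7) = 10.56
(8) = 11.11
(9) = 1.59
(10) = -1.22
(11) = -6.99
(12) = 4.02
(13) = -12.69
(14) = 16.71
(15) = 1.32
(16) = -1.31
(17) = 13.04
(18) = 17.72
(19) = 14.27
(20) = 21.55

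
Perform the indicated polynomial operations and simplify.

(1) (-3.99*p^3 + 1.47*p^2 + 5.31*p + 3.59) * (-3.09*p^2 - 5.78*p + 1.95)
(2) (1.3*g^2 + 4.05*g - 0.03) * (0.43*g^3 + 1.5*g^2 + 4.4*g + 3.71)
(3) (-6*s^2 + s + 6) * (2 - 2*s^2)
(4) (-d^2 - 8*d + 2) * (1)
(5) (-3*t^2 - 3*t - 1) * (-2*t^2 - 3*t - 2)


(1) = 12.3291*p^5 + 18.5199*p^4 - 32.685*p^3 - 38.9184*p^2 - 10.3957*p + 7.0005
(2) = 0.559*g^5 + 3.6915*g^4 + 11.7821*g^3 + 22.598*g^2 + 14.8935*g - 0.1113
(3) = 12*s^4 - 2*s^3 - 24*s^2 + 2*s + 12
(4) = -d^2 - 8*d + 2
(5) = 6*t^4 + 15*t^3 + 17*t^2 + 9*t + 2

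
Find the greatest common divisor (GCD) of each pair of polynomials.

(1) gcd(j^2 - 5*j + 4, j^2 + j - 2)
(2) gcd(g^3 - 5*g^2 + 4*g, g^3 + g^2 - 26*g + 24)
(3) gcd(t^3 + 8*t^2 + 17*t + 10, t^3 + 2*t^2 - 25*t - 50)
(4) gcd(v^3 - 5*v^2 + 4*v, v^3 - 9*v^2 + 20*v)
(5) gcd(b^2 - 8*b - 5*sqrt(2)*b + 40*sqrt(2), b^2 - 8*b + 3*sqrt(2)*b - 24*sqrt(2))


(1) = j - 1
(2) = gcd(g*(g - 4)*(g - 1), (g - 4)*(g - 1)*(g + 6)) = g^2 - 5*g + 4
(3) = gcd((t + 1)*(t + 2)*(t + 5), (t - 5)*(t + 2)*(t + 5)) = t^2 + 7*t + 10
(4) = v^2 - 4*v
(5) = b - 8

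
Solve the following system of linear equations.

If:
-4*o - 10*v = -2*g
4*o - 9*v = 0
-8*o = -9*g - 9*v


Then:
g = 0
o = 0
v = 0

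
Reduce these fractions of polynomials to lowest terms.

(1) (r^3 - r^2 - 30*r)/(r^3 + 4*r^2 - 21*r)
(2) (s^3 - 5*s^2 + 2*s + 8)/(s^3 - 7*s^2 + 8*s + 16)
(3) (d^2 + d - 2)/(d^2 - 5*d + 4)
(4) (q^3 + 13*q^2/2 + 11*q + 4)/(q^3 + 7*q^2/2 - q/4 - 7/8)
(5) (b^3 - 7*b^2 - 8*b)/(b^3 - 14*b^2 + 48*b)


(1) = (r^2 - r - 30)/(r^2 + 4*r - 21)
(2) = (s - 2)/(s - 4)
(3) = (d + 2)/(d - 4)
(4) = (4*q^2 + 24*q + 32)/(4*q^2 + 12*q - 7)
(5) = (b + 1)/(b - 6)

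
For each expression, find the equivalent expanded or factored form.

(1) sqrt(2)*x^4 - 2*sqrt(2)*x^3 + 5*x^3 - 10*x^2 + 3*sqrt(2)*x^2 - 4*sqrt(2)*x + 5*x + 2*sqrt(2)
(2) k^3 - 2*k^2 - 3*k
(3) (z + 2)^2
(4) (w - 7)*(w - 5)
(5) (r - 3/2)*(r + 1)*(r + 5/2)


(1) = (x - 1)^2*(x + 2*sqrt(2))*(sqrt(2)*x + 1)
(2) = k*(k - 3)*(k + 1)
(3) = z^2 + 4*z + 4
(4) = w^2 - 12*w + 35
(5) = r^3 + 2*r^2 - 11*r/4 - 15/4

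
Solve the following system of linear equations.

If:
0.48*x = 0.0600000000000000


Then:
x = 0.12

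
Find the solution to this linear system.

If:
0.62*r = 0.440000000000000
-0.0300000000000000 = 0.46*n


Then:
n = -0.07
r = 0.71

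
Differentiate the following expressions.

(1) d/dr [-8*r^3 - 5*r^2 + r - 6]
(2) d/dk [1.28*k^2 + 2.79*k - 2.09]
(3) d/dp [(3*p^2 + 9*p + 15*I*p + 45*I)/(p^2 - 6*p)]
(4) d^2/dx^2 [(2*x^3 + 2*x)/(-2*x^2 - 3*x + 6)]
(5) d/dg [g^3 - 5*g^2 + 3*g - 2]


(1) = -24*r^2 - 10*r + 1
(2) = 2.56*k + 2.79
(3) = 3*(-p^2*(9 + 5*I) - 30*I*p + 90*I)/(p^2*(p^2 - 12*p + 36))
(4) = 4*(-25*x^3 + 54*x^2 - 144*x - 18)/(8*x^6 + 36*x^5 - 18*x^4 - 189*x^3 + 54*x^2 + 324*x - 216)
(5) = 3*g^2 - 10*g + 3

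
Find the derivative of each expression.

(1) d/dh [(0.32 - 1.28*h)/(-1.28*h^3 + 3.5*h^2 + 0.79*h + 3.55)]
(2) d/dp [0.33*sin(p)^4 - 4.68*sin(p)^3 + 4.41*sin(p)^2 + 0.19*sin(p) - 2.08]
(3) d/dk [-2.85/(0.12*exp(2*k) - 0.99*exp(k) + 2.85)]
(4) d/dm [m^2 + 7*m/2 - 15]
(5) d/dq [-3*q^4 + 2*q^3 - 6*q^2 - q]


(1) = (-3.2768*h^3 + 5.7088*h^2 - 2.24*h - 4.7968)/(1.6384*h^6 - 8.96*h^5 + 10.2276*h^4 - 3.558*h^3 + 25.4741*h^2 + 5.609*h + 12.6025)
(2) = (1.32*sin(p)^3 - 14.04*sin(p)^2 + 8.82*sin(p) + 0.19)*cos(p)
(3) = (0.684*exp(k) - 2.8215)*exp(k)/(0.12*exp(2*k) - 0.99*exp(k) + 2.85)^2
(4) = 2*m + 7/2
(5) = -12*q^3 + 6*q^2 - 12*q - 1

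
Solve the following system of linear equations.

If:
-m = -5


Then:
m = 5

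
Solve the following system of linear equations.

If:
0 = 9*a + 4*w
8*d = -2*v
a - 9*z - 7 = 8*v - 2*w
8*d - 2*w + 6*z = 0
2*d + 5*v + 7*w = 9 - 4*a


Then:
a = -1044/917
d = 223/917
v = -892/917
w = 2349/917
z = 1457/2751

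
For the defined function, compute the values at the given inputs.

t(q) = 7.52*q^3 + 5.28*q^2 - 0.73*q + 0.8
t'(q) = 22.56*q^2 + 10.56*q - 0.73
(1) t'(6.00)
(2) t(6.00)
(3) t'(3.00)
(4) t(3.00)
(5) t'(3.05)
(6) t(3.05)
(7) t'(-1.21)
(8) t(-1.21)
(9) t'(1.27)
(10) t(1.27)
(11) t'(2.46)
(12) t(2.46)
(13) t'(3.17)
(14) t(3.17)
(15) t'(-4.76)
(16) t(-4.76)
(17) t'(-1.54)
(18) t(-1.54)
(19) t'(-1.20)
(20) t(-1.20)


(1) = 874.79
(2) = 1810.82
(3) = 233.99
(4) = 249.17
(5) = 241.34
(6) = 261.05
(7) = 19.52
(8) = -3.91
(9) = 49.07
(10) = 23.79
(11) = 161.77
(12) = 142.91
(13) = 259.45
(14) = 291.09
(15) = 460.16
(16) = -687.13
(17) = 36.51
(18) = -13.02
(19) = 19.08
(20) = -3.72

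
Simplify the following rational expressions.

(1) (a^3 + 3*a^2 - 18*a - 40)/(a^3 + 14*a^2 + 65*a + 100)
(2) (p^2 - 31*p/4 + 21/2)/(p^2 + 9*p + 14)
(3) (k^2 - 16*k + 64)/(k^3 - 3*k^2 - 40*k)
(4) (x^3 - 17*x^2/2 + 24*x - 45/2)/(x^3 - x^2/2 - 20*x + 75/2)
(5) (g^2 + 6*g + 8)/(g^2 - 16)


(1) = (a^2 - 2*a - 8)/(a^2 + 9*a + 20)
(2) = (4*p^2 - 31*p + 42)/(4*p^2 + 36*p + 56)
(3) = (k - 8)/(k^2 + 5*k)
(4) = (x - 3)/(x + 5)
(5) = (g + 2)/(g - 4)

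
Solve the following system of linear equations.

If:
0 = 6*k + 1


Then:
k = -1/6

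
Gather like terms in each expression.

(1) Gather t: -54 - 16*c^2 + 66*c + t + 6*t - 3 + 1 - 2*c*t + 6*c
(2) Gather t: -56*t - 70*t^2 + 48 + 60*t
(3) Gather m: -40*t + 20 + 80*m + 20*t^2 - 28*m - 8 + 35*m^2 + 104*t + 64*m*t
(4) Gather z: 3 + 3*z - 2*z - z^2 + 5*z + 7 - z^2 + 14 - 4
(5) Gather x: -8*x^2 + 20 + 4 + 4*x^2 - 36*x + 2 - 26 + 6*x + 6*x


(1) = -16*c^2 + 72*c + t*(7 - 2*c) - 56
(2) = -70*t^2 + 4*t + 48
(3) = 35*m^2 + m*(64*t + 52) + 20*t^2 + 64*t + 12
(4) = -2*z^2 + 6*z + 20
(5) = -4*x^2 - 24*x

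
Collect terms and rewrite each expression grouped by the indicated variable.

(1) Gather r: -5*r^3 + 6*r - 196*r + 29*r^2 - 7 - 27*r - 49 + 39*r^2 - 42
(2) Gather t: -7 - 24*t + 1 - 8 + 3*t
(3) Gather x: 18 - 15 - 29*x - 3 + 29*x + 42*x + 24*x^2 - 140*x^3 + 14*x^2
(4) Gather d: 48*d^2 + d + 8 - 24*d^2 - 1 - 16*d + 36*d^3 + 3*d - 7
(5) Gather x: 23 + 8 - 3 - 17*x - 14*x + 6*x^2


(1) = -5*r^3 + 68*r^2 - 217*r - 98
(2) = -21*t - 14
(3) = -140*x^3 + 38*x^2 + 42*x
(4) = 36*d^3 + 24*d^2 - 12*d
(5) = 6*x^2 - 31*x + 28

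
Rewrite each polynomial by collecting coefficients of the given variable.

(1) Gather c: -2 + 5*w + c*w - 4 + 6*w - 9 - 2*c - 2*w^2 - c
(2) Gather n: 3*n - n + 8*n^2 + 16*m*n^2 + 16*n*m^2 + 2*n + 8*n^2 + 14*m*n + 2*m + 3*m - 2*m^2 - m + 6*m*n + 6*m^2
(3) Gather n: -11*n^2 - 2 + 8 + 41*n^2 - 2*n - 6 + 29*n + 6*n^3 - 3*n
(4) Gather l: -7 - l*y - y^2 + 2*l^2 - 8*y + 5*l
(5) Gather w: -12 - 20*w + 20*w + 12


(1) = c*(w - 3) - 2*w^2 + 11*w - 15
(2) = 4*m^2 + 4*m + n^2*(16*m + 16) + n*(16*m^2 + 20*m + 4)
(3) = 6*n^3 + 30*n^2 + 24*n
(4) = 2*l^2 + l*(5 - y) - y^2 - 8*y - 7
(5) = 0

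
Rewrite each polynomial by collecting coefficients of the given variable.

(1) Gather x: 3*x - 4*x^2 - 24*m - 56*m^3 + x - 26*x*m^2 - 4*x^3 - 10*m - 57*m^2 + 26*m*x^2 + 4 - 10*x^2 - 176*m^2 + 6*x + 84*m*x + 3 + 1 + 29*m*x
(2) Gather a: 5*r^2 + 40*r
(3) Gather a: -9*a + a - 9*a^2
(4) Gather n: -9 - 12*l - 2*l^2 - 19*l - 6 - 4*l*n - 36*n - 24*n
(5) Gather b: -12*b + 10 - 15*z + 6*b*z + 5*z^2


(1) = -56*m^3 - 233*m^2 - 34*m - 4*x^3 + x^2*(26*m - 14) + x*(-26*m^2 + 113*m + 10) + 8
(2) = 5*r^2 + 40*r
(3) = -9*a^2 - 8*a
(4) = -2*l^2 - 31*l + n*(-4*l - 60) - 15
(5) = b*(6*z - 12) + 5*z^2 - 15*z + 10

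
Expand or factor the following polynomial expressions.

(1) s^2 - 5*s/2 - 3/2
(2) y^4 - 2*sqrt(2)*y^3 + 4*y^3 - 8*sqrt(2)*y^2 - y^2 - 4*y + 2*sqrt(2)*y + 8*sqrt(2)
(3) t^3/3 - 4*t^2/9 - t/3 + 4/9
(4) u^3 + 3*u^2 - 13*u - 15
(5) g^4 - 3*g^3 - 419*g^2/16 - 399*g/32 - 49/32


(1) = (s - 3)*(s + 1/2)
(2) = (y - 1)*(y + 1)*(y + 4)*(y - 2*sqrt(2))
(3) = (t/3 + 1/3)*(t - 4/3)*(t - 1)
(4) = (u - 3)*(u + 1)*(u + 5)
(5) = (g - 7)*(g + 1/4)^2*(g + 7/2)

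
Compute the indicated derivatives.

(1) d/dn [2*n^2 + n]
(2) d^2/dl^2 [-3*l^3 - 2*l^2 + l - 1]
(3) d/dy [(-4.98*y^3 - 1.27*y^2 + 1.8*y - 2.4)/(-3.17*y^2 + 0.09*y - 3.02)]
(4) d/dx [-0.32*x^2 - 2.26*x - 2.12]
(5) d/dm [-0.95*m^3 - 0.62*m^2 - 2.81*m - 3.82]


(1) = 4*n + 1
(2) = -18*l - 4
(3) = (15.7866*y^4 - 0.8964*y^3 + 50.7105*y^2 - 7.5452*y - 5.22)/(10.0489*y^4 - 0.5706*y^3 + 19.1549*y^2 - 0.5436*y + 9.1204)
(4) = -0.64*x - 2.26
(5) = -2.85*m^2 - 1.24*m - 2.81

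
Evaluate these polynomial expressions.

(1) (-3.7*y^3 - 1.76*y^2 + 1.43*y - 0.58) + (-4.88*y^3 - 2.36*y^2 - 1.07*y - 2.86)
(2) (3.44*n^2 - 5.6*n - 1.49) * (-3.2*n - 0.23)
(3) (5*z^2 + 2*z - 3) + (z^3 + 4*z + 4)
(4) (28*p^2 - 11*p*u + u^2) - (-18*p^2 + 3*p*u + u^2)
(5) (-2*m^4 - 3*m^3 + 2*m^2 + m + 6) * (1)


(1) = -8.58*y^3 - 4.12*y^2 + 0.36*y - 3.44
(2) = -11.008*n^3 + 17.1288*n^2 + 6.056*n + 0.3427
(3) = z^3 + 5*z^2 + 6*z + 1
(4) = 46*p^2 - 14*p*u
(5) = -2*m^4 - 3*m^3 + 2*m^2 + m + 6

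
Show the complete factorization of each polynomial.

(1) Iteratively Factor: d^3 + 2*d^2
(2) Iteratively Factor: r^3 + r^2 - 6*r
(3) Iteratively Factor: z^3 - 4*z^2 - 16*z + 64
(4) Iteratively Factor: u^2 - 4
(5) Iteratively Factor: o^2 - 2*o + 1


(1) = (d)*(d^2 + 2*d) = d^2*(d + 2)
(2) = (r - 2)*(r^2 + 3*r) = r*(r - 2)*(r + 3)
(3) = (z - 4)*(z^2 - 16) = (z - 4)*(z + 4)*(z - 4)
(4) = (u + 2)*(u - 2)
(5) = (o - 1)*(o - 1)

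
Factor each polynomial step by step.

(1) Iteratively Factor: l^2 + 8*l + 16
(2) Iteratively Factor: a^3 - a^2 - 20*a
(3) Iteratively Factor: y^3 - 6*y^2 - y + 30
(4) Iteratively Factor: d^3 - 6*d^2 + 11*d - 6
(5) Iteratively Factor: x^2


(1) = (l + 4)*(l + 4)
(2) = (a)*(a^2 - a - 20) = a*(a - 5)*(a + 4)
(3) = (y + 2)*(y^2 - 8*y + 15) = (y - 5)*(y + 2)*(y - 3)
(4) = (d - 1)*(d^2 - 5*d + 6) = (d - 3)*(d - 1)*(d - 2)
(5) = (x)*(x)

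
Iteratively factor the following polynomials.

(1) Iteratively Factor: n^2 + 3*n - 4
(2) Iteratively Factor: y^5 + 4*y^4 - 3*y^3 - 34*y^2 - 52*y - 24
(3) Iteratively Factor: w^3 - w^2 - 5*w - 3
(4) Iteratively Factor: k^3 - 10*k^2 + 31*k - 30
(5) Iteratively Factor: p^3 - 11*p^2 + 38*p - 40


(1) = (n + 4)*(n - 1)
(2) = (y + 1)*(y^4 + 3*y^3 - 6*y^2 - 28*y - 24) = (y - 3)*(y + 1)*(y^3 + 6*y^2 + 12*y + 8) = (y - 3)*(y + 1)*(y + 2)*(y^2 + 4*y + 4) = (y - 3)*(y + 1)*(y + 2)^2*(y + 2)
(3) = (w - 3)*(w^2 + 2*w + 1) = (w - 3)*(w + 1)*(w + 1)
(4) = (k - 3)*(k^2 - 7*k + 10) = (k - 3)*(k - 2)*(k - 5)
(5) = (p - 5)*(p^2 - 6*p + 8) = (p - 5)*(p - 2)*(p - 4)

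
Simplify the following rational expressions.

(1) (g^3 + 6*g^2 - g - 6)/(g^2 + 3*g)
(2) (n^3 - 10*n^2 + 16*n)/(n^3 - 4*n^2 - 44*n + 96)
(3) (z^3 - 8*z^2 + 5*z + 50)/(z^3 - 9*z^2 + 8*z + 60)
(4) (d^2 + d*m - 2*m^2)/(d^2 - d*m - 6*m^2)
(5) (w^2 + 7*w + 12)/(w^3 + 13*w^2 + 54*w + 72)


(1) = (g^3 + 6*g^2 - g - 6)/(g^2 + 3*g)
(2) = n/(n + 6)
(3) = (z - 5)/(z - 6)
(4) = (d - m)/(d - 3*m)
(5) = 1/(w + 6)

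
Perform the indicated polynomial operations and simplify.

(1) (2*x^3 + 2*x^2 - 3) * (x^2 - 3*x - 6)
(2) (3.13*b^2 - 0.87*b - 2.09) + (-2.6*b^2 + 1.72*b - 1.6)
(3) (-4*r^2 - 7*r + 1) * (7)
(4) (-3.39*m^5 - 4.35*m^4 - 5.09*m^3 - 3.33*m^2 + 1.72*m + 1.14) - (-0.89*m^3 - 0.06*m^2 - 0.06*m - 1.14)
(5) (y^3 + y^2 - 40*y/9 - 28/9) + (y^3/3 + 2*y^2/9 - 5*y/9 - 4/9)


(1) = 2*x^5 - 4*x^4 - 18*x^3 - 15*x^2 + 9*x + 18
(2) = 0.53*b^2 + 0.85*b - 3.69
(3) = -28*r^2 - 49*r + 7
(4) = -3.39*m^5 - 4.35*m^4 - 4.2*m^3 - 3.27*m^2 + 1.78*m + 2.28
(5) = 4*y^3/3 + 11*y^2/9 - 5*y - 32/9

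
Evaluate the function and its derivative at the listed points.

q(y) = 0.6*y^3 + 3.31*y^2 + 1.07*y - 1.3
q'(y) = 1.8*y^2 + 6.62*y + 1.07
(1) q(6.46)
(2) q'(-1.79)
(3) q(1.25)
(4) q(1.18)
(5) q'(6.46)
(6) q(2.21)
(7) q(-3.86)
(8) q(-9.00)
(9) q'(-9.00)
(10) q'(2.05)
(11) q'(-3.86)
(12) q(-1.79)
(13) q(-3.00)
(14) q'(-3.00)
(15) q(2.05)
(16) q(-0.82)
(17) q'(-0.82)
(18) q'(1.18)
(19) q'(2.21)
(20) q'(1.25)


(1) = 305.50
(2) = -5.01
(3) = 6.38
(4) = 5.56
(5) = 118.95
(6) = 23.71
(7) = 9.38
(8) = -180.22
(9) = 87.29
(10) = 22.21
(11) = 2.34
(12) = 3.95
(13) = 9.08
(14) = -2.59
(15) = 19.97
(16) = -0.28
(17) = -3.15
(18) = 11.39
(19) = 24.49
(20) = 12.16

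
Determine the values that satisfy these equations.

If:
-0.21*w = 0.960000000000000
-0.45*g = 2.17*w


Then:
g = 22.04
w = -4.57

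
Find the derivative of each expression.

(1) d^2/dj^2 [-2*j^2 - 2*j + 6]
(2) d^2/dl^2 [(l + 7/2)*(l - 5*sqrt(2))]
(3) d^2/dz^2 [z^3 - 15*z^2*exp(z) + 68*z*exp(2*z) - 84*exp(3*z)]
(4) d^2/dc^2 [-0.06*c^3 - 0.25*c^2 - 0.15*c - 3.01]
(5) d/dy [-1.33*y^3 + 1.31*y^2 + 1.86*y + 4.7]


(1) = -4
(2) = 2
(3) = -15*z^2*exp(z) + 272*z*exp(2*z) - 60*z*exp(z) + 6*z - 756*exp(3*z) + 272*exp(2*z) - 30*exp(z)
(4) = -0.36*c - 0.5
(5) = -3.99*y^2 + 2.62*y + 1.86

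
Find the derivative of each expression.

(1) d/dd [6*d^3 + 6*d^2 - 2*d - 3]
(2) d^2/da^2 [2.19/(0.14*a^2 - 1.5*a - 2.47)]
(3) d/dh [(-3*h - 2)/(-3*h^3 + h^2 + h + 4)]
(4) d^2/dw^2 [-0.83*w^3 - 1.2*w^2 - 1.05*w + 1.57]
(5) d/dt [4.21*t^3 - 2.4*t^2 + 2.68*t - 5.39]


(1) = 18*d^2 + 12*d - 2
(2) = (0.085848*a^2 - 0.9198*a - 2.19*(0.28*a - 1.5)*(0.56*a - 3.0) - 1.514604)/(-0.14*a^2 + 1.5*a + 2.47)^3
(3) = (9*h^3 - 3*h^2 - 3*h + (3*h + 2)*(-9*h^2 + 2*h + 1) - 12)/(-3*h^3 + h^2 + h + 4)^2
(4) = -4.98*w - 2.4
(5) = 12.63*t^2 - 4.8*t + 2.68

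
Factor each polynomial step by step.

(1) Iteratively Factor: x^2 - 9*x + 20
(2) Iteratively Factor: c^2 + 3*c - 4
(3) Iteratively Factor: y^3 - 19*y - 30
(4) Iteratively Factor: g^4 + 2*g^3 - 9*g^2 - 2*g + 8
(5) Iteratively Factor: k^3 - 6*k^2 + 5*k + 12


(1) = (x - 5)*(x - 4)
(2) = (c + 4)*(c - 1)
(3) = (y + 2)*(y^2 - 2*y - 15) = (y - 5)*(y + 2)*(y + 3)
(4) = (g + 4)*(g^3 - 2*g^2 - g + 2) = (g - 2)*(g + 4)*(g^2 - 1) = (g - 2)*(g - 1)*(g + 4)*(g + 1)
(5) = (k - 4)*(k^2 - 2*k - 3) = (k - 4)*(k + 1)*(k - 3)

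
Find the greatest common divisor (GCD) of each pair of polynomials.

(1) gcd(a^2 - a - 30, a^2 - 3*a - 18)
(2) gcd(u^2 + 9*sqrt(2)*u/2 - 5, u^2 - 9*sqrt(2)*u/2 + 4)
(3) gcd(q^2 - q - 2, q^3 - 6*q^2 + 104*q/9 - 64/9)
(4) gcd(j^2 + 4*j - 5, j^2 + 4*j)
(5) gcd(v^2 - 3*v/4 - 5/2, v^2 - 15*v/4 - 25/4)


(1) = gcd((a - 6)*(a + 5), (a - 6)*(a + 3)) = a - 6
(2) = gcd((u - sqrt(2)/2)*(u + 5*sqrt(2)), (u - 4*sqrt(2))*(u - sqrt(2)/2)) = u - sqrt(2)/2
(3) = q - 2
(4) = gcd((j - 1)*(j + 5), j*(j + 4)) = 1
(5) = gcd((v - 2)*(v + 5/4), (v - 5)*(v + 5/4)) = v + 5/4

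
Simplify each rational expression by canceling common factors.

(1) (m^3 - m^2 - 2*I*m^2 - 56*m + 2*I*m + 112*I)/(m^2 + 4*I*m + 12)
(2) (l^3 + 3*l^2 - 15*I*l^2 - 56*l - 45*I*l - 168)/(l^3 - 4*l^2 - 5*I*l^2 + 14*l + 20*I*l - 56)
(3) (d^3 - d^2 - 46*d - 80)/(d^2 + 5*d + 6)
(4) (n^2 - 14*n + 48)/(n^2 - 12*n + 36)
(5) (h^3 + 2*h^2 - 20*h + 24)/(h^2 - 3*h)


(1) = (m^2 - m - 56)/(m + 6*I)
(2) = (l^2 + l*(3 - 8*I) - 24*I)/(l^2 + l*(-4 + 2*I) - 8*I)
(3) = (d^2 - 3*d - 40)/(d + 3)
(4) = (n - 8)/(n - 6)
(5) = (h^3 + 2*h^2 - 20*h + 24)/(h^2 - 3*h)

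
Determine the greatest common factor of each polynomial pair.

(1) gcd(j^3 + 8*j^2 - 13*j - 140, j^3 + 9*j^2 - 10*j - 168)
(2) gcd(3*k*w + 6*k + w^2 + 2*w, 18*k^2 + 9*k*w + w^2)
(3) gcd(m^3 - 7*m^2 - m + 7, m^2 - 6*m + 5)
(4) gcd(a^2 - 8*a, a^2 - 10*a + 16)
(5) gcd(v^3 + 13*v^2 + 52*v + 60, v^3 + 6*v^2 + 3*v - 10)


(1) = j^2 + 3*j - 28
(2) = gcd((3*k + w)*(w + 2), (3*k + w)*(6*k + w)) = 3*k + w
(3) = m - 1
(4) = a - 8
(5) = gcd((v + 2)*(v + 5)*(v + 6), (v - 1)*(v + 2)*(v + 5)) = v^2 + 7*v + 10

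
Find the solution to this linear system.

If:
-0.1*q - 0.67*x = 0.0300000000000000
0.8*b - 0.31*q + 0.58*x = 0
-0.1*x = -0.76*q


Then:
b = 0.03
q = -0.01
x = -0.04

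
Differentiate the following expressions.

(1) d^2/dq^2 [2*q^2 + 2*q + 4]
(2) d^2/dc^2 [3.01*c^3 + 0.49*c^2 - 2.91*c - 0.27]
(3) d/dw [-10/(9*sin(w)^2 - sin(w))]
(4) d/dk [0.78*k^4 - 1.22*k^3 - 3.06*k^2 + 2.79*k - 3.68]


(1) = 4
(2) = 18.06*c + 0.98
(3) = 10*(18/tan(w) - cos(w)/sin(w)^2)/(9*sin(w) - 1)^2
(4) = 3.12*k^3 - 3.66*k^2 - 6.12*k + 2.79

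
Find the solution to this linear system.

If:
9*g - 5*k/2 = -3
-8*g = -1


Then:
g = 1/8
k = 33/20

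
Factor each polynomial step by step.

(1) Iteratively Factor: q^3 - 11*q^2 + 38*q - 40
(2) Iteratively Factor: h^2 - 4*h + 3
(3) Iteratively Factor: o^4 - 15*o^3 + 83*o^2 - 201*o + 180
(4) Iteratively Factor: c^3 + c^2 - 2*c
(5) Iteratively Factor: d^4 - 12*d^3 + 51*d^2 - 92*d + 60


(1) = (q - 5)*(q^2 - 6*q + 8) = (q - 5)*(q - 4)*(q - 2)
(2) = (h - 1)*(h - 3)
(3) = (o - 3)*(o^3 - 12*o^2 + 47*o - 60) = (o - 5)*(o - 3)*(o^2 - 7*o + 12) = (o - 5)*(o - 3)^2*(o - 4)
(4) = (c)*(c^2 + c - 2) = c*(c + 2)*(c - 1)
(5) = (d - 2)*(d^3 - 10*d^2 + 31*d - 30) = (d - 3)*(d - 2)*(d^2 - 7*d + 10) = (d - 3)*(d - 2)^2*(d - 5)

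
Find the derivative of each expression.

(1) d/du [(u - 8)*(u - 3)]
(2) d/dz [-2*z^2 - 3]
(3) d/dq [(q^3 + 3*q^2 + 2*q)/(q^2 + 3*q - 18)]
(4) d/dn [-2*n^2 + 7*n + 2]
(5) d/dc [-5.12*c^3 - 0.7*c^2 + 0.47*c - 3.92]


(1) = 2*u - 11
(2) = -4*z
(3) = (q^4 + 6*q^3 - 47*q^2 - 108*q - 36)/(q^4 + 6*q^3 - 27*q^2 - 108*q + 324)
(4) = 7 - 4*n
(5) = -15.36*c^2 - 1.4*c + 0.47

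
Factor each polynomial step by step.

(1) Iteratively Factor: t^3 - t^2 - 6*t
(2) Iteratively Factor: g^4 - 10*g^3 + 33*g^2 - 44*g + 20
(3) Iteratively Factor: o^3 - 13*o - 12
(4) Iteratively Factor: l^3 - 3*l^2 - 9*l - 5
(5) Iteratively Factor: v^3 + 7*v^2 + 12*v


(1) = (t)*(t^2 - t - 6) = t*(t + 2)*(t - 3)
(2) = (g - 2)*(g^3 - 8*g^2 + 17*g - 10) = (g - 2)*(g - 1)*(g^2 - 7*g + 10) = (g - 2)^2*(g - 1)*(g - 5)
(3) = (o + 3)*(o^2 - 3*o - 4) = (o + 1)*(o + 3)*(o - 4)
(4) = (l - 5)*(l^2 + 2*l + 1) = (l - 5)*(l + 1)*(l + 1)
(5) = (v + 3)*(v^2 + 4*v) = v*(v + 3)*(v + 4)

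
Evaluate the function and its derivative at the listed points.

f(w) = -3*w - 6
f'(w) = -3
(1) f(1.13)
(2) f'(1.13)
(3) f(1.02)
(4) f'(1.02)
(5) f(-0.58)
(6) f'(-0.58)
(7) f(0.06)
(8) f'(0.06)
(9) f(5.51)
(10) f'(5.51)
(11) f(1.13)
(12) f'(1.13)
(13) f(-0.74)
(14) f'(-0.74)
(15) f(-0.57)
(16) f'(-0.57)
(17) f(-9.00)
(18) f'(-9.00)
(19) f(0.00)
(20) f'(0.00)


(1) = -9.39
(2) = -3.00
(3) = -9.06
(4) = -3.00
(5) = -4.26
(6) = -3.00
(7) = -6.18
(8) = -3.00
(9) = -22.53
(10) = -3.00
(11) = -9.39
(12) = -3.00
(13) = -3.78
(14) = -3.00
(15) = -4.29
(16) = -3.00
(17) = 21.00
(18) = -3.00
(19) = -6.00
(20) = -3.00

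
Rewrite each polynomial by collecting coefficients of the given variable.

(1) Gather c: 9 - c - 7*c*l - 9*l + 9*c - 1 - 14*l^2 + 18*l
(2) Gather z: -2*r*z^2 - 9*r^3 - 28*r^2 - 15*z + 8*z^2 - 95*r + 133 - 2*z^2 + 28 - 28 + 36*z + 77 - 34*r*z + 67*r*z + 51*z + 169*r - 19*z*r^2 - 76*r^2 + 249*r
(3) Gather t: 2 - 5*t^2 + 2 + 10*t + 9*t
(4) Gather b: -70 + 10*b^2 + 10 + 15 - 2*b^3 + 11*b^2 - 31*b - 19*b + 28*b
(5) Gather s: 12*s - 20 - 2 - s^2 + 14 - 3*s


(1) = c*(8 - 7*l) - 14*l^2 + 9*l + 8
(2) = -9*r^3 - 104*r^2 + 323*r + z^2*(6 - 2*r) + z*(-19*r^2 + 33*r + 72) + 210
(3) = -5*t^2 + 19*t + 4
(4) = -2*b^3 + 21*b^2 - 22*b - 45
(5) = -s^2 + 9*s - 8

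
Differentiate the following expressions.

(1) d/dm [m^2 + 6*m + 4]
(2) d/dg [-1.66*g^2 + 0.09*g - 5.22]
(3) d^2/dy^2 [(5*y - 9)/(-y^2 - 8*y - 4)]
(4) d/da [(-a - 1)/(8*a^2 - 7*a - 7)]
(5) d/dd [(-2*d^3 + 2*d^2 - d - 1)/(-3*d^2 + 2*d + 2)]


(1) = 2*m + 6
(2) = 0.09 - 3.32*g
(3) = 2*(-4*(y + 4)^2*(5*y - 9) + (15*y + 31)*(y^2 + 8*y + 4))/(y^2 + 8*y + 4)^3
(4) = 8*a*(a + 2)/(64*a^4 - 112*a^3 - 63*a^2 + 98*a + 49)
(5) = d*(6*d^3 - 8*d^2 - 11*d + 2)/(9*d^4 - 12*d^3 - 8*d^2 + 8*d + 4)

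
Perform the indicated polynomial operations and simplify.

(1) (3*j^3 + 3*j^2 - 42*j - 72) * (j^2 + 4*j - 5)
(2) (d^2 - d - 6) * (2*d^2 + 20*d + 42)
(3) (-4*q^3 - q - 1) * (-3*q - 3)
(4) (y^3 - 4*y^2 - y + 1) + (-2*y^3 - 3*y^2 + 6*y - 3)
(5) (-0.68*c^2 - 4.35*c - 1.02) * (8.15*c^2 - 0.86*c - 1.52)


(1) = 3*j^5 + 15*j^4 - 45*j^3 - 255*j^2 - 78*j + 360
(2) = 2*d^4 + 18*d^3 + 10*d^2 - 162*d - 252
(3) = 12*q^4 + 12*q^3 + 3*q^2 + 6*q + 3
(4) = -y^3 - 7*y^2 + 5*y - 2
(5) = -5.542*c^4 - 34.8677*c^3 - 3.5384*c^2 + 7.4892*c + 1.5504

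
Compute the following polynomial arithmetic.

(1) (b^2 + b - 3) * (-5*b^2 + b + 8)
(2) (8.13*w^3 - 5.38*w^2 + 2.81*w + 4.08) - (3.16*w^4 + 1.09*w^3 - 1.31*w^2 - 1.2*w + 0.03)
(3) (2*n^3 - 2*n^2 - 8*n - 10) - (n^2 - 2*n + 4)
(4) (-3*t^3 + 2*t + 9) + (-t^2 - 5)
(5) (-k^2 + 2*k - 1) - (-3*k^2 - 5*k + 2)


(1) = -5*b^4 - 4*b^3 + 24*b^2 + 5*b - 24
(2) = -3.16*w^4 + 7.04*w^3 - 4.07*w^2 + 4.01*w + 4.05
(3) = 2*n^3 - 3*n^2 - 6*n - 14
(4) = -3*t^3 - t^2 + 2*t + 4
(5) = 2*k^2 + 7*k - 3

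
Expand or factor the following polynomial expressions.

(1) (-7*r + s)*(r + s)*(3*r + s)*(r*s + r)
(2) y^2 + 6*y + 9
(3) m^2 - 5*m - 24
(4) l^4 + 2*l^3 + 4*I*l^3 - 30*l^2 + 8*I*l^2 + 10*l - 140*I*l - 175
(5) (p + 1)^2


(1) = -21*r^4*s - 21*r^4 - 25*r^3*s^2 - 25*r^3*s - 3*r^2*s^3 - 3*r^2*s^2 + r*s^4 + r*s^3
(2) = (y + 3)^2
(3) = (m - 8)*(m + 3)
(4) = (l - 5)*(l + 7)*(l - I)*(l + 5*I)
(5) = p^2 + 2*p + 1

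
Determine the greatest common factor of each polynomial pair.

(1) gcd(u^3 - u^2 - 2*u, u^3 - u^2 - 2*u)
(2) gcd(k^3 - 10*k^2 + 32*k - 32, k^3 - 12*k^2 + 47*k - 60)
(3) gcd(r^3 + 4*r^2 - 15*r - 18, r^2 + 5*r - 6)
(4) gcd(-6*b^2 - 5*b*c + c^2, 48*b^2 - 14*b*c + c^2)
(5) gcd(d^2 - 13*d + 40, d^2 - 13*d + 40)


(1) = gcd(u*(u - 2)*(u + 1), u*(u - 2)*(u + 1)) = u^3 - u^2 - 2*u
(2) = k - 4
(3) = gcd((r - 3)*(r + 1)*(r + 6), (r - 1)*(r + 6)) = r + 6
(4) = gcd((-6*b + c)*(b + c), (-8*b + c)*(-6*b + c)) = 6*b - c
(5) = d^2 - 13*d + 40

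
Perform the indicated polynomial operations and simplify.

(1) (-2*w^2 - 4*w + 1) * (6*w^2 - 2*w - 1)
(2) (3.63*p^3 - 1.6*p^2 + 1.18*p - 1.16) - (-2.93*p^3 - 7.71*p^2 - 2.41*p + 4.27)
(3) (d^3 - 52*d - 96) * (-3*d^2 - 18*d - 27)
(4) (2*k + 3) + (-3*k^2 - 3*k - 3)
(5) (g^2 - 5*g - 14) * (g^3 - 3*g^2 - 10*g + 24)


(1) = -12*w^4 - 20*w^3 + 16*w^2 + 2*w - 1
(2) = 6.56*p^3 + 6.11*p^2 + 3.59*p - 5.43
(3) = -3*d^5 - 18*d^4 + 129*d^3 + 1224*d^2 + 3132*d + 2592
(4) = -3*k^2 - k
(5) = g^5 - 8*g^4 - 9*g^3 + 116*g^2 + 20*g - 336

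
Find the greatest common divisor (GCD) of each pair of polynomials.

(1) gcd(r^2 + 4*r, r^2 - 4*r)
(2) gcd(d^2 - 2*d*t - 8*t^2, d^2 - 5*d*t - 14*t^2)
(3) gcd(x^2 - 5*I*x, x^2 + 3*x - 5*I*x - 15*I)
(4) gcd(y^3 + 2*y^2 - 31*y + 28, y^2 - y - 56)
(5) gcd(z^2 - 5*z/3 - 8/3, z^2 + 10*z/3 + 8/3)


(1) = gcd(r*(r + 4), r*(r - 4)) = r
(2) = gcd((d - 4*t)*(d + 2*t), (d - 7*t)*(d + 2*t)) = d + 2*t
(3) = x - 5*I
(4) = gcd((y - 4)*(y - 1)*(y + 7), (y - 8)*(y + 7)) = y + 7
(5) = gcd((z - 8/3)*(z + 1), (z + 4/3)*(z + 2)) = 1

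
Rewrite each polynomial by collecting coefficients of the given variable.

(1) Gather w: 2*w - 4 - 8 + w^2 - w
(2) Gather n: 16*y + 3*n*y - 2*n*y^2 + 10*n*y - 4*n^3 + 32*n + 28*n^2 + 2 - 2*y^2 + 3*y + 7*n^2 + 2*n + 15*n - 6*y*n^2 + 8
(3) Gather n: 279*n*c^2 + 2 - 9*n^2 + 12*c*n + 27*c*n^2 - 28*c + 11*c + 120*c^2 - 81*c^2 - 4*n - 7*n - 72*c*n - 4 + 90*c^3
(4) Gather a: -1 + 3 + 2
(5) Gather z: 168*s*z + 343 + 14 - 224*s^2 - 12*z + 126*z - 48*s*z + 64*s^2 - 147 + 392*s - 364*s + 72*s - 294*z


(1) = w^2 + w - 12
(2) = -4*n^3 + n^2*(35 - 6*y) + n*(-2*y^2 + 13*y + 49) - 2*y^2 + 19*y + 10
(3) = 90*c^3 + 39*c^2 - 17*c + n^2*(27*c - 9) + n*(279*c^2 - 60*c - 11) - 2
(4) = 4
(5) = -160*s^2 + 100*s + z*(120*s - 180) + 210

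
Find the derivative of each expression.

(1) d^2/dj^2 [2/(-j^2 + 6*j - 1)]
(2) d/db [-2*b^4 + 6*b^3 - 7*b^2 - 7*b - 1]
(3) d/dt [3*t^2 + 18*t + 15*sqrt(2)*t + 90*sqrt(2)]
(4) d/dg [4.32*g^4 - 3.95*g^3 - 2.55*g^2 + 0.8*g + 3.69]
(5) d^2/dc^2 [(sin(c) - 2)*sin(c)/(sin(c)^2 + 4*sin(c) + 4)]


(1) = 4*(j^2 - 6*j - 4*(j - 3)^2 + 1)/(j^2 - 6*j + 1)^3
(2) = -8*b^3 + 18*b^2 - 14*b - 7
(3) = 6*t + 18 + 15*sqrt(2)
(4) = 17.28*g^3 - 11.85*g^2 - 5.1*g + 0.8
(5) = 2*(3*sin(c)^3 - 16*sin(c)^2 - 2*sin(c) + 12)/(sin(c) + 2)^4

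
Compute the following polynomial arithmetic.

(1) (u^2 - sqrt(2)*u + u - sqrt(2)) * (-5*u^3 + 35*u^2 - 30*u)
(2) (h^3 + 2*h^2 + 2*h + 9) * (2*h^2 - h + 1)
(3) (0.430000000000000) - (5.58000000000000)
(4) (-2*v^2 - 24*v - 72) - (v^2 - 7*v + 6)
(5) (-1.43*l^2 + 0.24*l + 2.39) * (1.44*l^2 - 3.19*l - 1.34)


(1) = -5*u^5 + 5*sqrt(2)*u^4 + 30*u^4 - 30*sqrt(2)*u^3 + 5*u^3 - 30*u^2 - 5*sqrt(2)*u^2 + 30*sqrt(2)*u
(2) = 2*h^5 + 3*h^4 + 3*h^3 + 18*h^2 - 7*h + 9
(3) = -5.15000000000000
(4) = -3*v^2 - 17*v - 78
(5) = -2.0592*l^4 + 4.9073*l^3 + 4.5922*l^2 - 7.9457*l - 3.2026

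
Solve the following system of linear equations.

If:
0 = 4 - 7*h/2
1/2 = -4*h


Then:
No Solution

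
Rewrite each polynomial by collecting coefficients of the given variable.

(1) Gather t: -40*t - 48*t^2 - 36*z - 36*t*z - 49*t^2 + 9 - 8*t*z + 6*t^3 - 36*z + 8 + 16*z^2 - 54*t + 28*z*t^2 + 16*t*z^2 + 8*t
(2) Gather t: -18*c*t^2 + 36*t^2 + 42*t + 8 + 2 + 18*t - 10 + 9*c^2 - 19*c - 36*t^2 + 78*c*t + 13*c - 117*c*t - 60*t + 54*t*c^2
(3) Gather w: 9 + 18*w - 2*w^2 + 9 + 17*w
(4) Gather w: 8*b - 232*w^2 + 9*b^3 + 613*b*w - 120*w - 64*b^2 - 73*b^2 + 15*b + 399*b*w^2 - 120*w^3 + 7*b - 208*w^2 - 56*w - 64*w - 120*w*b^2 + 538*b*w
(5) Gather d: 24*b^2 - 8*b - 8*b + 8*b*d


(1) = 6*t^3 + t^2*(28*z - 97) + t*(16*z^2 - 44*z - 86) + 16*z^2 - 72*z + 17
(2) = 9*c^2 - 18*c*t^2 - 6*c + t*(54*c^2 - 39*c)
(3) = -2*w^2 + 35*w + 18
(4) = 9*b^3 - 137*b^2 + 30*b - 120*w^3 + w^2*(399*b - 440) + w*(-120*b^2 + 1151*b - 240)
(5) = 24*b^2 + 8*b*d - 16*b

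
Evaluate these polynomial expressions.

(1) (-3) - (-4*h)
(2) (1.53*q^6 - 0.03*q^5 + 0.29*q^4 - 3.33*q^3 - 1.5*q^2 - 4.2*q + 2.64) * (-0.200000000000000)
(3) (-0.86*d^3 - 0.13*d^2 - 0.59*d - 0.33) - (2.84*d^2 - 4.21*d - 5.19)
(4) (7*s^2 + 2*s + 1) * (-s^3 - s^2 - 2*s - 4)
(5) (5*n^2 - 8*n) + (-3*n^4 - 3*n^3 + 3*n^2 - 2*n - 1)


(1) = 4*h - 3
(2) = -0.306*q^6 + 0.006*q^5 - 0.058*q^4 + 0.666*q^3 + 0.3*q^2 + 0.84*q - 0.528
(3) = -0.86*d^3 - 2.97*d^2 + 3.62*d + 4.86
(4) = -7*s^5 - 9*s^4 - 17*s^3 - 33*s^2 - 10*s - 4
(5) = -3*n^4 - 3*n^3 + 8*n^2 - 10*n - 1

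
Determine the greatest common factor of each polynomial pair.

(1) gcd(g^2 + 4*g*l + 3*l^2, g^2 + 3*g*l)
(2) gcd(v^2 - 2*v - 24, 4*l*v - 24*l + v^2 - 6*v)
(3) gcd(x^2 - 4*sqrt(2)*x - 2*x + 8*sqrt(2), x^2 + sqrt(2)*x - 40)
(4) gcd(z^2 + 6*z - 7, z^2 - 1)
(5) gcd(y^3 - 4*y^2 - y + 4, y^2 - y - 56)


(1) = gcd((g + l)*(g + 3*l), g*(g + 3*l)) = g + 3*l
(2) = v - 6
(3) = x - 4*sqrt(2)
(4) = z - 1
(5) = gcd((y - 4)*(y - 1)*(y + 1), (y - 8)*(y + 7)) = 1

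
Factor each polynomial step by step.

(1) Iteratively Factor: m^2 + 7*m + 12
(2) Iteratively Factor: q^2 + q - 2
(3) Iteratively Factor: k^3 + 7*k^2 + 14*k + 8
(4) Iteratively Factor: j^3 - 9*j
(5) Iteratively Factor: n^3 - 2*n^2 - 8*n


(1) = (m + 3)*(m + 4)
(2) = (q + 2)*(q - 1)
(3) = (k + 2)*(k^2 + 5*k + 4) = (k + 2)*(k + 4)*(k + 1)
(4) = (j - 3)*(j^2 + 3*j) = j*(j - 3)*(j + 3)
(5) = (n + 2)*(n^2 - 4*n) = n*(n + 2)*(n - 4)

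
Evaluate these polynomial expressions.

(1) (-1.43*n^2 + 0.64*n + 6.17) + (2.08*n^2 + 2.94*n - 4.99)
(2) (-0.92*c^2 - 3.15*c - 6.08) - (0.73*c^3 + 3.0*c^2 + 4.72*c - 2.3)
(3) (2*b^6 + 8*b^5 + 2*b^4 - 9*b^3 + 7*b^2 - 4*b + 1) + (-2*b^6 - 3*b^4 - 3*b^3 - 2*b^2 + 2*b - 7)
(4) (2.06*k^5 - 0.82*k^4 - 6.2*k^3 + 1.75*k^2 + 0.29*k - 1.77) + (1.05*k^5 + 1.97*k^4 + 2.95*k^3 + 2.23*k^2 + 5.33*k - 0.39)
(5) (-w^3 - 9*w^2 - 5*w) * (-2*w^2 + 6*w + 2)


(1) = 0.65*n^2 + 3.58*n + 1.18
(2) = -0.73*c^3 - 3.92*c^2 - 7.87*c - 3.78
(3) = 8*b^5 - b^4 - 12*b^3 + 5*b^2 - 2*b - 6
(4) = 3.11*k^5 + 1.15*k^4 - 3.25*k^3 + 3.98*k^2 + 5.62*k - 2.16
(5) = 2*w^5 + 12*w^4 - 46*w^3 - 48*w^2 - 10*w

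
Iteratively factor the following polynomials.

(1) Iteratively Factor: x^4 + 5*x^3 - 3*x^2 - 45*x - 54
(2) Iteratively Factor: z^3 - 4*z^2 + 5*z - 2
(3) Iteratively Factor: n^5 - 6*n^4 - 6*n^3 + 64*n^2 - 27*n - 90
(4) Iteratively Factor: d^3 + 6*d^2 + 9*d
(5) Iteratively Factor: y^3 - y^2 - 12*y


(1) = (x + 3)*(x^3 + 2*x^2 - 9*x - 18) = (x + 3)^2*(x^2 - x - 6) = (x + 2)*(x + 3)^2*(x - 3)
(2) = (z - 1)*(z^2 - 3*z + 2) = (z - 1)^2*(z - 2)
(3) = (n - 3)*(n^4 - 3*n^3 - 15*n^2 + 19*n + 30) = (n - 5)*(n - 3)*(n^3 + 2*n^2 - 5*n - 6) = (n - 5)*(n - 3)*(n + 3)*(n^2 - n - 2) = (n - 5)*(n - 3)*(n - 2)*(n + 3)*(n + 1)
(4) = (d)*(d^2 + 6*d + 9) = d*(d + 3)*(d + 3)
(5) = (y)*(y^2 - y - 12) = y*(y + 3)*(y - 4)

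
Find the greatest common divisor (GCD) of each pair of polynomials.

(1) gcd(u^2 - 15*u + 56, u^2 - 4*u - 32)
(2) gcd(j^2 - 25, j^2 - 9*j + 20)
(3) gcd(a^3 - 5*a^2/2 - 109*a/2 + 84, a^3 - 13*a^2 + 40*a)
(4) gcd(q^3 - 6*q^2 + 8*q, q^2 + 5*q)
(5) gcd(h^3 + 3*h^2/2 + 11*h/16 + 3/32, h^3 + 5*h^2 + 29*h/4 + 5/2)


(1) = gcd((u - 8)*(u - 7), (u - 8)*(u + 4)) = u - 8
(2) = j - 5
(3) = gcd((a - 8)*(a - 3/2)*(a + 7), a*(a - 8)*(a - 5)) = a - 8
(4) = q
(5) = gcd((h + 1/4)*(h + 1/2)*(h + 3/4), (h + 1/2)*(h + 2)*(h + 5/2)) = h + 1/2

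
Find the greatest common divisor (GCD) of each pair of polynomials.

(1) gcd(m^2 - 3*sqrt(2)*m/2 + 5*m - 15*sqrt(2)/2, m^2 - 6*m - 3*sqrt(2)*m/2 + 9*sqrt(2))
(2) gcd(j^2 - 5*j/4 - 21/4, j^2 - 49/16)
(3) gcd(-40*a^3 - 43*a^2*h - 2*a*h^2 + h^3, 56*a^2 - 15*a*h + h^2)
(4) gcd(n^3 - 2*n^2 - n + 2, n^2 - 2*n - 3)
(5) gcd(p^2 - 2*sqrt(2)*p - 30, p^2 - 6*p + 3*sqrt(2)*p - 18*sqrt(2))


(1) = gcd((m + 5)*(m - 3*sqrt(2)/2), (m - 6)*(m - 3*sqrt(2)/2)) = m - 3*sqrt(2)/2
(2) = j + 7/4
(3) = gcd((-8*a + h)*(a + h)*(5*a + h), (-8*a + h)*(-7*a + h)) = 8*a - h
(4) = n + 1
(5) = p + 3*sqrt(2)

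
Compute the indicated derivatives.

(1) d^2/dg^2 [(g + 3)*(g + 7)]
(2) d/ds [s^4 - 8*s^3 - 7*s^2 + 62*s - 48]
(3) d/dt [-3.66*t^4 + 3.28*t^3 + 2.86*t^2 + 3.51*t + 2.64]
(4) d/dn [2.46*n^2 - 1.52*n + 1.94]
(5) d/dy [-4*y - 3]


(1) = 2
(2) = 4*s^3 - 24*s^2 - 14*s + 62
(3) = -14.64*t^3 + 9.84*t^2 + 5.72*t + 3.51
(4) = 4.92*n - 1.52
(5) = -4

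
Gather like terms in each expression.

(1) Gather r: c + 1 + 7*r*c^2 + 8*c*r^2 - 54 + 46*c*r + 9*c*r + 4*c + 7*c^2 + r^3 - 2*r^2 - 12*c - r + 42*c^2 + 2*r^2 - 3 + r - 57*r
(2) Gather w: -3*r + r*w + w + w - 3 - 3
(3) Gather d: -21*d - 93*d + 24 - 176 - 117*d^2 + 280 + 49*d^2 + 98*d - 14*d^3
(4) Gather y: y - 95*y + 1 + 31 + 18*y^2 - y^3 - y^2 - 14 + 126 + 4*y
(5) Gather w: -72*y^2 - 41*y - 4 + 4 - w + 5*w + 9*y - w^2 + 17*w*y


(1) = 49*c^2 + 8*c*r^2 - 7*c + r^3 + r*(7*c^2 + 55*c - 57) - 56
(2) = -3*r + w*(r + 2) - 6
(3) = -14*d^3 - 68*d^2 - 16*d + 128
(4) = -y^3 + 17*y^2 - 90*y + 144
(5) = -w^2 + w*(17*y + 4) - 72*y^2 - 32*y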